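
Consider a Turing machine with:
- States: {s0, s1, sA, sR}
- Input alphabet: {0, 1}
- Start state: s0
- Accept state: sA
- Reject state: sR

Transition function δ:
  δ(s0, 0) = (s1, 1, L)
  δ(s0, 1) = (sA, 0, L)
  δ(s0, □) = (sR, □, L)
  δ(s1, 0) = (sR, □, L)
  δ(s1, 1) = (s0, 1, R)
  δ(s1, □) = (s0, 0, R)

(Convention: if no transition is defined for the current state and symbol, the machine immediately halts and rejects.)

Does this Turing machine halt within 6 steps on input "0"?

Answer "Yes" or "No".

Execution trace:
Initial: [s0]0
Step 1: δ(s0, 0) = (s1, 1, L) → [s1]□1
Step 2: δ(s1, □) = (s0, 0, R) → 0[s0]1
Step 3: δ(s0, 1) = (sA, 0, L) → [sA]00

The machine reaches the accept state sA and halts.
The machine halted after 3 steps (within the 6-step bound).

Answer: Yes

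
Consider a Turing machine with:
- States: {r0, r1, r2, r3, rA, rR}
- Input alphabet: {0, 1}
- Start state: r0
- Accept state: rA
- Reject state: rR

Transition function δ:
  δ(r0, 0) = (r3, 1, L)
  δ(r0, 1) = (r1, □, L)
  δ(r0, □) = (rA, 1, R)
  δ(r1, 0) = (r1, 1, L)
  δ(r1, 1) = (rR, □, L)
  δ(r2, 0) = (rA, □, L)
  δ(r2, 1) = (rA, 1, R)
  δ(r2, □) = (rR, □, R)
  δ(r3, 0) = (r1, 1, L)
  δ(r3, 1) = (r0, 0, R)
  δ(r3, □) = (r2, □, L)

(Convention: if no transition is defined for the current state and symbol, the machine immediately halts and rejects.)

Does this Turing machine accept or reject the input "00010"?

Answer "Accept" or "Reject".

Execution trace:
Initial: [r0]00010
Step 1: δ(r0, 0) = (r3, 1, L) → [r3]□10010
Step 2: δ(r3, □) = (r2, □, L) → [r2]□□10010
Step 3: δ(r2, □) = (rR, □, R) → □[rR]□10010

The machine reaches the reject state rR and halts.

Answer: Reject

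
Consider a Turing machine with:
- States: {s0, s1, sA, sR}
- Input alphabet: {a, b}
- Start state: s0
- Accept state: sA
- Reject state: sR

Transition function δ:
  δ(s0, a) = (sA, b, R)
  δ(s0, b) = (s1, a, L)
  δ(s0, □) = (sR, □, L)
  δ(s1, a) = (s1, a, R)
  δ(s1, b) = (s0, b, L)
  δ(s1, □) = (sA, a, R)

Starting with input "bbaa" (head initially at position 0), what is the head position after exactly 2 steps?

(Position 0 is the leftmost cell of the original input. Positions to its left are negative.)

Execution trace (head position shown):
Step 0: [s0]bbaa  (head at position 0)
Step 1: move left → [s1]□abaa  (head at position -1)
Step 2: move right → a[sA]abaa  (head at position 0)

After 2 steps, the head is at position 0.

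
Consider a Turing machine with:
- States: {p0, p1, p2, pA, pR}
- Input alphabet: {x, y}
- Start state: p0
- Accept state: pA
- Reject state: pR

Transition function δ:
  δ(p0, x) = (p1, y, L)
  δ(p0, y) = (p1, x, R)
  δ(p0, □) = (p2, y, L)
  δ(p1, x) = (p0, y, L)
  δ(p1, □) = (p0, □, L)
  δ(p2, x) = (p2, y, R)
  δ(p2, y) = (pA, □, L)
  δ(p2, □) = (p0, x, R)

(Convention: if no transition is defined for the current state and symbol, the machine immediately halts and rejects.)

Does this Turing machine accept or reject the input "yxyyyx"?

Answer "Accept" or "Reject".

Execution trace:
Initial: [p0]yxyyyx
Step 1: δ(p0, y) = (p1, x, R) → x[p1]xyyyx
Step 2: δ(p1, x) = (p0, y, L) → [p0]xyyyyx
Step 3: δ(p0, x) = (p1, y, L) → [p1]□yyyyyx
Step 4: δ(p1, □) = (p0, □, L) → [p0]□□yyyyyx
Step 5: δ(p0, □) = (p2, y, L) → [p2]□y□yyyyyx
Step 6: δ(p2, □) = (p0, x, R) → x[p0]y□yyyyyx
Step 7: δ(p0, y) = (p1, x, R) → xx[p1]□yyyyyx
Step 8: δ(p1, □) = (p0, □, L) → x[p0]x□yyyyyx
Step 9: δ(p0, x) = (p1, y, L) → [p1]xy□yyyyyx
Step 10: δ(p1, x) = (p0, y, L) → [p0]□yy□yyyyyx
Step 11: δ(p0, □) = (p2, y, L) → [p2]□yyy□yyyyyx
Step 12: δ(p2, □) = (p0, x, R) → x[p0]yyy□yyyyyx
Step 13: δ(p0, y) = (p1, x, R) → xx[p1]yy□yyyyyx

No transition is defined for δ(p1, y). By convention the machine halts and rejects.

Answer: Reject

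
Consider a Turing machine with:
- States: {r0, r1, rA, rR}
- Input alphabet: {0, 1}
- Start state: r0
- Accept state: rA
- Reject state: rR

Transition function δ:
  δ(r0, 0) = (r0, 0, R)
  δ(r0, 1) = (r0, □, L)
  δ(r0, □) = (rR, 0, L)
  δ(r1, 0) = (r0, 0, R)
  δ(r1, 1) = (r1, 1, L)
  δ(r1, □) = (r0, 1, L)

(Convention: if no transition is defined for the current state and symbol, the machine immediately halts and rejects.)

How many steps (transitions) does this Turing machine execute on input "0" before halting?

Execution trace:
Initial: [r0]0
Step 1: δ(r0, 0) = (r0, 0, R) → 0[r0]□
Step 2: δ(r0, □) = (rR, 0, L) → [rR]00

The machine reaches the reject state rR and halts.

The machine executed 2 steps before halting.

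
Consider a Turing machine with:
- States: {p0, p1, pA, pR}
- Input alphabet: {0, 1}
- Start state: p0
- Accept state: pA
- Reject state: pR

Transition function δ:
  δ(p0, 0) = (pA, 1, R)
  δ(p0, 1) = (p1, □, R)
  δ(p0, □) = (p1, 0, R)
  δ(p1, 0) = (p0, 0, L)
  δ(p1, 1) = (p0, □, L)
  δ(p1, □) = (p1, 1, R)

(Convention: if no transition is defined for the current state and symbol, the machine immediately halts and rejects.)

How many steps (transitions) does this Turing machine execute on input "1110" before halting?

Execution trace:
Initial: [p0]1110
Step 1: δ(p0, 1) = (p1, □, R) → □[p1]110
Step 2: δ(p1, 1) = (p0, □, L) → [p0]□□10
Step 3: δ(p0, □) = (p1, 0, R) → 0[p1]□10
Step 4: δ(p1, □) = (p1, 1, R) → 01[p1]10
Step 5: δ(p1, 1) = (p0, □, L) → 0[p0]1□0
Step 6: δ(p0, 1) = (p1, □, R) → 0□[p1]□0
Step 7: δ(p1, □) = (p1, 1, R) → 0□1[p1]0
Step 8: δ(p1, 0) = (p0, 0, L) → 0□[p0]10
Step 9: δ(p0, 1) = (p1, □, R) → 0□□[p1]0
Step 10: δ(p1, 0) = (p0, 0, L) → 0□[p0]□0
Step 11: δ(p0, □) = (p1, 0, R) → 0□0[p1]0
Step 12: δ(p1, 0) = (p0, 0, L) → 0□[p0]00
Step 13: δ(p0, 0) = (pA, 1, R) → 0□1[pA]0

The machine reaches the accept state pA and halts.

The machine executed 13 steps before halting.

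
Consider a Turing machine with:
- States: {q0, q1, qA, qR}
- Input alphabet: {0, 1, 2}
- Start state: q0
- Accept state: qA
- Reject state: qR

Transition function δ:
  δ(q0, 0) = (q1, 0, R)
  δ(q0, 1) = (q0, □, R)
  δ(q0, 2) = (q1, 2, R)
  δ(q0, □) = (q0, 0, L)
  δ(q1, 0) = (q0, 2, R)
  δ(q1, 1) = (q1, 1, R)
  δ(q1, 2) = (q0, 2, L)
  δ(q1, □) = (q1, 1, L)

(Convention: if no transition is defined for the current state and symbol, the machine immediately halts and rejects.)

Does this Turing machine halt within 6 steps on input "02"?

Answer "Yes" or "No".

Execution trace:
Initial: [q0]02
Step 1: δ(q0, 0) = (q1, 0, R) → 0[q1]2
Step 2: δ(q1, 2) = (q0, 2, L) → [q0]02
Step 3: δ(q0, 0) = (q1, 0, R) → 0[q1]2
Step 4: δ(q1, 2) = (q0, 2, L) → [q0]02
Step 5: δ(q0, 0) = (q1, 0, R) → 0[q1]2
Step 6: δ(q1, 2) = (q0, 2, L) → [q0]02

The machine has not reached a halting state after 6 steps.
The machine did not halt within the 6-step bound.

Answer: No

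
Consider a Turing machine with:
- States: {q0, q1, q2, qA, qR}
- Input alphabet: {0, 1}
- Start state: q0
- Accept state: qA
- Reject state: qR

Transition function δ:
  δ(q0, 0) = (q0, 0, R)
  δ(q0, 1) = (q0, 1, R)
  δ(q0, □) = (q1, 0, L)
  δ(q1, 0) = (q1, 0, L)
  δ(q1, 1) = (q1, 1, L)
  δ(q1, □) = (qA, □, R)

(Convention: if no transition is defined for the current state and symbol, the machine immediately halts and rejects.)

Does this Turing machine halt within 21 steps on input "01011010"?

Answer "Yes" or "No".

Execution trace:
Initial: [q0]01011010
Step 1: δ(q0, 0) = (q0, 0, R) → 0[q0]1011010
Step 2: δ(q0, 1) = (q0, 1, R) → 01[q0]011010
Step 3: δ(q0, 0) = (q0, 0, R) → 010[q0]11010
Step 4: δ(q0, 1) = (q0, 1, R) → 0101[q0]1010
Step 5: δ(q0, 1) = (q0, 1, R) → 01011[q0]010
Step 6: δ(q0, 0) = (q0, 0, R) → 010110[q0]10
Step 7: δ(q0, 1) = (q0, 1, R) → 0101101[q0]0
Step 8: δ(q0, 0) = (q0, 0, R) → 01011010[q0]□
Step 9: δ(q0, □) = (q1, 0, L) → 0101101[q1]00
Step 10: δ(q1, 0) = (q1, 0, L) → 010110[q1]100
Step 11: δ(q1, 1) = (q1, 1, L) → 01011[q1]0100
Step 12: δ(q1, 0) = (q1, 0, L) → 0101[q1]10100
Step 13: δ(q1, 1) = (q1, 1, L) → 010[q1]110100
Step 14: δ(q1, 1) = (q1, 1, L) → 01[q1]0110100
Step 15: δ(q1, 0) = (q1, 0, L) → 0[q1]10110100
Step 16: δ(q1, 1) = (q1, 1, L) → [q1]010110100
Step 17: δ(q1, 0) = (q1, 0, L) → [q1]□010110100
Step 18: δ(q1, □) = (qA, □, R) → □[qA]010110100

The machine reaches the accept state qA and halts.
The machine halted after 18 steps (within the 21-step bound).

Answer: Yes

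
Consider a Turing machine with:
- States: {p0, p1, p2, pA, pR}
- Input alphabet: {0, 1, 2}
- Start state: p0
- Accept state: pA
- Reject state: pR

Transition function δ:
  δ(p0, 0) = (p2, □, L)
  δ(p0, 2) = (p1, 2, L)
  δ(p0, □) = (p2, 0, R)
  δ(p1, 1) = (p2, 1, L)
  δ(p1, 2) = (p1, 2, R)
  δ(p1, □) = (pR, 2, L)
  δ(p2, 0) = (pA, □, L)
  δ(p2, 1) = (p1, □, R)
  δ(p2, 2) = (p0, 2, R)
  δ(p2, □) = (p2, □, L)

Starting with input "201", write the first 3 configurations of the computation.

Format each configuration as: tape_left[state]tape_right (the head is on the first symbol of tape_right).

Transitions applied:
Step 1: δ(p0, 2) = (p1, 2, L)
Step 2: δ(p1, □) = (pR, 2, L)

The first 3 configurations are:
[p0]201 ⊢ [p1]□201 ⊢ [pR]□2201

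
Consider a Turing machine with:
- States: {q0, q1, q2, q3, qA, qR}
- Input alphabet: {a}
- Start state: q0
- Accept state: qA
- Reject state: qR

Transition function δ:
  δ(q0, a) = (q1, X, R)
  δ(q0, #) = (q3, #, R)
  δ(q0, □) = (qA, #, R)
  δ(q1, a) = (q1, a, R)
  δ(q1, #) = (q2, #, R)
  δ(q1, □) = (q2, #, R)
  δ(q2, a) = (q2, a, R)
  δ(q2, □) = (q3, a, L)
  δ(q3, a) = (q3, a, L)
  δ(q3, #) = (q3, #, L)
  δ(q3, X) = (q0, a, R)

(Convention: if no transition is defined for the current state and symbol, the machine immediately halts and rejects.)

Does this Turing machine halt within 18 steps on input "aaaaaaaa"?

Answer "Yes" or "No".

Execution trace:
Initial: [q0]aaaaaaaa
Step 1: δ(q0, a) = (q1, X, R) → X[q1]aaaaaaa
Step 2: δ(q1, a) = (q1, a, R) → Xa[q1]aaaaaa
Step 3: δ(q1, a) = (q1, a, R) → Xaa[q1]aaaaa
Step 4: δ(q1, a) = (q1, a, R) → Xaaa[q1]aaaa
Step 5: δ(q1, a) = (q1, a, R) → Xaaaa[q1]aaa
Step 6: δ(q1, a) = (q1, a, R) → Xaaaaa[q1]aa
Step 7: δ(q1, a) = (q1, a, R) → Xaaaaaa[q1]a
Step 8: δ(q1, a) = (q1, a, R) → Xaaaaaaa[q1]□
Step 9: δ(q1, □) = (q2, #, R) → Xaaaaaaa#[q2]□
Step 10: δ(q2, □) = (q3, a, L) → Xaaaaaaa[q3]#a
Step 11: δ(q3, #) = (q3, #, L) → Xaaaaaa[q3]a#a
Step 12: δ(q3, a) = (q3, a, L) → Xaaaaa[q3]aa#a
Step 13: δ(q3, a) = (q3, a, L) → Xaaaa[q3]aaa#a
Step 14: δ(q3, a) = (q3, a, L) → Xaaa[q3]aaaa#a
Step 15: δ(q3, a) = (q3, a, L) → Xaa[q3]aaaaa#a
Step 16: δ(q3, a) = (q3, a, L) → Xa[q3]aaaaaa#a
Step 17: δ(q3, a) = (q3, a, L) → X[q3]aaaaaaa#a
Step 18: δ(q3, a) = (q3, a, L) → [q3]Xaaaaaaa#a

The machine has not reached a halting state after 18 steps.
The machine did not halt within the 18-step bound.

Answer: No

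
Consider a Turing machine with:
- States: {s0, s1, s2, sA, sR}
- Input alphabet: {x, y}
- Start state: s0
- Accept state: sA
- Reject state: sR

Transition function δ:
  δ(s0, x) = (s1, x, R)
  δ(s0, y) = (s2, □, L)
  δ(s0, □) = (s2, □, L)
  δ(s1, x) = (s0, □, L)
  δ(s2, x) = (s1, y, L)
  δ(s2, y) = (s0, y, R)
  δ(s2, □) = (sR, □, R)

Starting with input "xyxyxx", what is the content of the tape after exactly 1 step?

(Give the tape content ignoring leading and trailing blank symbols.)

Execution trace:
Initial: [s0]xyxyxx
Step 1: δ(s0, x) = (s1, x, R) → x[s1]yxyxx

No transition is defined for δ(s1, y). By convention the machine halts and rejects.

After 1 step, the tape (ignoring leading/trailing blanks) is: xyxyxx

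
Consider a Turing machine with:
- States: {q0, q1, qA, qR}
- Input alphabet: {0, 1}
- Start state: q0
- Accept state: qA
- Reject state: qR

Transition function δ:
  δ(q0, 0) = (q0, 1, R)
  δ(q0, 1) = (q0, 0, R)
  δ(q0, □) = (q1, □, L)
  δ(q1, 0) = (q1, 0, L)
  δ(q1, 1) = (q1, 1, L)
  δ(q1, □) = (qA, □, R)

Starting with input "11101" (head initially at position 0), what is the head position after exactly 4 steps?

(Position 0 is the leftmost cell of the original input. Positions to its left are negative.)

Execution trace (head position shown):
Step 0: [q0]11101  (head at position 0)
Step 1: move right → 0[q0]1101  (head at position 1)
Step 2: move right → 00[q0]101  (head at position 2)
Step 3: move right → 000[q0]01  (head at position 3)
Step 4: move right → 0001[q0]1  (head at position 4)

After 4 steps, the head is at position 4.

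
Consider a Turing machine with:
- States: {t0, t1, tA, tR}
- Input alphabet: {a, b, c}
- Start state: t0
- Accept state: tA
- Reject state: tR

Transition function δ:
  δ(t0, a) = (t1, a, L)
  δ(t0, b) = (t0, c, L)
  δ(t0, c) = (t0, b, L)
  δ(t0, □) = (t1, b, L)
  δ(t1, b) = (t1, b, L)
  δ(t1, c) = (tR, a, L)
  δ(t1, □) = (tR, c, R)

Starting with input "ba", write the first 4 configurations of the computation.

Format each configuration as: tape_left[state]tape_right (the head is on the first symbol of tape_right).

Transitions applied:
Step 1: δ(t0, b) = (t0, c, L)
Step 2: δ(t0, □) = (t1, b, L)
Step 3: δ(t1, □) = (tR, c, R)

The first 4 configurations are:
[t0]ba ⊢ [t0]□ca ⊢ [t1]□bca ⊢ c[tR]bca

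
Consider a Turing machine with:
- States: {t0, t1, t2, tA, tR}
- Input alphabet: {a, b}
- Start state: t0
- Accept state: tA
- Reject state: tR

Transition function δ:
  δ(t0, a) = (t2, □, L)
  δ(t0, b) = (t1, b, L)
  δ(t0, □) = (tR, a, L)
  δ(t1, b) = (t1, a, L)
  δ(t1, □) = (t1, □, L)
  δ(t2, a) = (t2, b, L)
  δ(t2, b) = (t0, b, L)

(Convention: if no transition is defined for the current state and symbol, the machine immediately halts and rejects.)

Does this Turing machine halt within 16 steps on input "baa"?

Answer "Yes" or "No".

Execution trace:
Initial: [t0]baa
Step 1: δ(t0, b) = (t1, b, L) → [t1]□baa
Step 2: δ(t1, □) = (t1, □, L) → [t1]□□baa
Step 3: δ(t1, □) = (t1, □, L) → [t1]□□□baa
Step 4: δ(t1, □) = (t1, □, L) → [t1]□□□□baa
Step 5: δ(t1, □) = (t1, □, L) → [t1]□□□□□baa
Step 6: δ(t1, □) = (t1, □, L) → [t1]□□□□□□baa
Step 7: δ(t1, □) = (t1, □, L) → [t1]□□□□□□□baa
Step 8: δ(t1, □) = (t1, □, L) → [t1]□□□□□□□□baa
Step 9: δ(t1, □) = (t1, □, L) → [t1]□□□□□□□□□baa
Step 10: δ(t1, □) = (t1, □, L) → [t1]□□□□□□□□□□baa
Step 11: δ(t1, □) = (t1, □, L) → [t1]□□□□□□□□□□□baa
Step 12: δ(t1, □) = (t1, □, L) → [t1]□□□□□□□□□□□□baa
Step 13: δ(t1, □) = (t1, □, L) → [t1]□□□□□□□□□□□□□baa
Step 14: δ(t1, □) = (t1, □, L) → [t1]□□□□□□□□□□□□□□baa
Step 15: δ(t1, □) = (t1, □, L) → [t1]□□□□□□□□□□□□□□□baa
Step 16: δ(t1, □) = (t1, □, L) → [t1]□□□□□□□□□□□□□□□□baa

The machine has not reached a halting state after 16 steps.
The machine did not halt within the 16-step bound.

Answer: No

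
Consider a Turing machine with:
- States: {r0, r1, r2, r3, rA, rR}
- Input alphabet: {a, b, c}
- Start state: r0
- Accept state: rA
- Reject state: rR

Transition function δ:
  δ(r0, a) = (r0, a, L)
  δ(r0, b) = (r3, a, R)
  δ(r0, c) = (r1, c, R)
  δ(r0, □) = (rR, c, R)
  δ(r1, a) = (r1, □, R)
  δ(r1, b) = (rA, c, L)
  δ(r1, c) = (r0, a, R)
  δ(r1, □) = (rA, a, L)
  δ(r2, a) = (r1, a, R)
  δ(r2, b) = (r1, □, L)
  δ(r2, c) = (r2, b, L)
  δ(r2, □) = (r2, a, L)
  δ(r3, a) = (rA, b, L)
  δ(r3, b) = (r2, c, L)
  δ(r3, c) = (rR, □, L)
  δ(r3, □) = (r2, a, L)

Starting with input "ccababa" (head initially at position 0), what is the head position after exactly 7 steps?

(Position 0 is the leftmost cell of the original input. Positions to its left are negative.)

Execution trace (head position shown):
Step 0: [r0]ccababa  (head at position 0)
Step 1: move right → c[r1]cababa  (head at position 1)
Step 2: move right → ca[r0]ababa  (head at position 2)
Step 3: move left → c[r0]aababa  (head at position 1)
Step 4: move left → [r0]caababa  (head at position 0)
Step 5: move right → c[r1]aababa  (head at position 1)
Step 6: move right → c□[r1]ababa  (head at position 2)
Step 7: move right → c□□[r1]baba  (head at position 3)

After 7 steps, the head is at position 3.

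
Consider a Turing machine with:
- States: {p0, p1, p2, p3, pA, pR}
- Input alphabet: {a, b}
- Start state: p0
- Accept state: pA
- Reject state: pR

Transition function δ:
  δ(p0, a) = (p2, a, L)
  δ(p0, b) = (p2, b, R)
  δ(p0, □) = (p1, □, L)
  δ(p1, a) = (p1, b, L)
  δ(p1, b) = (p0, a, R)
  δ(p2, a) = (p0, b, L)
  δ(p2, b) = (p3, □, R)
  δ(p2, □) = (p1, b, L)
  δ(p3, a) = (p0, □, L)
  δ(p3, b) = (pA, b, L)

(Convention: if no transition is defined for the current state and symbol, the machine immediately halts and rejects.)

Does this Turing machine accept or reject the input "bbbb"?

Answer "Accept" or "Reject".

Execution trace:
Initial: [p0]bbbb
Step 1: δ(p0, b) = (p2, b, R) → b[p2]bbb
Step 2: δ(p2, b) = (p3, □, R) → b□[p3]bb
Step 3: δ(p3, b) = (pA, b, L) → b[pA]□bb

The machine reaches the accept state pA and halts.

Answer: Accept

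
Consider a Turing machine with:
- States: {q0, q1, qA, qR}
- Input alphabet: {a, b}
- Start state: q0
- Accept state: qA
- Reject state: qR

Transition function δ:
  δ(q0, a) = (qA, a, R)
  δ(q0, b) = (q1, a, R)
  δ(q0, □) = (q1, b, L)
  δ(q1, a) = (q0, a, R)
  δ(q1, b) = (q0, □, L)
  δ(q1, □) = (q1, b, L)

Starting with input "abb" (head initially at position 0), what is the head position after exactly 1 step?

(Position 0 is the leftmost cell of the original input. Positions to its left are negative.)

Execution trace (head position shown):
Step 0: [q0]abb  (head at position 0)
Step 1: move right → a[qA]bb  (head at position 1)

After 1 step, the head is at position 1.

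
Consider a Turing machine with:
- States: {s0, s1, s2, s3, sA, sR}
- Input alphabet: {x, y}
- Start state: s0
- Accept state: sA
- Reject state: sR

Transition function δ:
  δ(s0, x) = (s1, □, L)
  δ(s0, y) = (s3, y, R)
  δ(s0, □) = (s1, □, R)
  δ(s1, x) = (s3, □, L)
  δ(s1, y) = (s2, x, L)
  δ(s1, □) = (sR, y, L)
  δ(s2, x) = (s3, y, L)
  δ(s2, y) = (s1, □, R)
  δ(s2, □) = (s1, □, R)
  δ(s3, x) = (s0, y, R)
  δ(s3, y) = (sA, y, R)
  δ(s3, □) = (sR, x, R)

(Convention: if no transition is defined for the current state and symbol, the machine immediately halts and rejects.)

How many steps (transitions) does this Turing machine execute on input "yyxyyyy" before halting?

Execution trace:
Initial: [s0]yyxyyyy
Step 1: δ(s0, y) = (s3, y, R) → y[s3]yxyyyy
Step 2: δ(s3, y) = (sA, y, R) → yy[sA]xyyyy

The machine reaches the accept state sA and halts.

The machine executed 2 steps before halting.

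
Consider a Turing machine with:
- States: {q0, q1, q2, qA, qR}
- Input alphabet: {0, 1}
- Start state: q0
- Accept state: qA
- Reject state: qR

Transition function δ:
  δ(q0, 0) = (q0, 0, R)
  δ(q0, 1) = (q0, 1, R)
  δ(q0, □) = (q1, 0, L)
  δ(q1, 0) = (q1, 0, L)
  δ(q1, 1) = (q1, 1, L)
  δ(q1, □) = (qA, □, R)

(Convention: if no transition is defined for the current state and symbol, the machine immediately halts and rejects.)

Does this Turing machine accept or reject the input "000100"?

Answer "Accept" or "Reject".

Execution trace:
Initial: [q0]000100
Step 1: δ(q0, 0) = (q0, 0, R) → 0[q0]00100
Step 2: δ(q0, 0) = (q0, 0, R) → 00[q0]0100
Step 3: δ(q0, 0) = (q0, 0, R) → 000[q0]100
Step 4: δ(q0, 1) = (q0, 1, R) → 0001[q0]00
Step 5: δ(q0, 0) = (q0, 0, R) → 00010[q0]0
Step 6: δ(q0, 0) = (q0, 0, R) → 000100[q0]□
Step 7: δ(q0, □) = (q1, 0, L) → 00010[q1]00
Step 8: δ(q1, 0) = (q1, 0, L) → 0001[q1]000
Step 9: δ(q1, 0) = (q1, 0, L) → 000[q1]1000
Step 10: δ(q1, 1) = (q1, 1, L) → 00[q1]01000
Step 11: δ(q1, 0) = (q1, 0, L) → 0[q1]001000
Step 12: δ(q1, 0) = (q1, 0, L) → [q1]0001000
Step 13: δ(q1, 0) = (q1, 0, L) → [q1]□0001000
Step 14: δ(q1, □) = (qA, □, R) → □[qA]0001000

The machine reaches the accept state qA and halts.

Answer: Accept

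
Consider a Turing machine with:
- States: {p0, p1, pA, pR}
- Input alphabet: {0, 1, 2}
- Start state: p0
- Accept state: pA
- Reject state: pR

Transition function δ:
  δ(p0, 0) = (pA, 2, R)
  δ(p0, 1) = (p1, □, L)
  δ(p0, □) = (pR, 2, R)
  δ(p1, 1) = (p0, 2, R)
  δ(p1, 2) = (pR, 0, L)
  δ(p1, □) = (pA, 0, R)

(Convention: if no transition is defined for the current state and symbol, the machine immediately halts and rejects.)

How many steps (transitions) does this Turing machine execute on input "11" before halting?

Execution trace:
Initial: [p0]11
Step 1: δ(p0, 1) = (p1, □, L) → [p1]□□1
Step 2: δ(p1, □) = (pA, 0, R) → 0[pA]□1

The machine reaches the accept state pA and halts.

The machine executed 2 steps before halting.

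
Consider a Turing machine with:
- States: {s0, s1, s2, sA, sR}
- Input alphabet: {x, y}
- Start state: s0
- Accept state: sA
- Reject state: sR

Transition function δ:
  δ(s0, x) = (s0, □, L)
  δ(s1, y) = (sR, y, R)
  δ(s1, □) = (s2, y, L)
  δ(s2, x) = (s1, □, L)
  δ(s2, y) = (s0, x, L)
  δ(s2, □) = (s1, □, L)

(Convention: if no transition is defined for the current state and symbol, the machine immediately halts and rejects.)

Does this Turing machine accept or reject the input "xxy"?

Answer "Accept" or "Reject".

Execution trace:
Initial: [s0]xxy
Step 1: δ(s0, x) = (s0, □, L) → [s0]□□xy

No transition is defined for δ(s0, □). By convention the machine halts and rejects.

Answer: Reject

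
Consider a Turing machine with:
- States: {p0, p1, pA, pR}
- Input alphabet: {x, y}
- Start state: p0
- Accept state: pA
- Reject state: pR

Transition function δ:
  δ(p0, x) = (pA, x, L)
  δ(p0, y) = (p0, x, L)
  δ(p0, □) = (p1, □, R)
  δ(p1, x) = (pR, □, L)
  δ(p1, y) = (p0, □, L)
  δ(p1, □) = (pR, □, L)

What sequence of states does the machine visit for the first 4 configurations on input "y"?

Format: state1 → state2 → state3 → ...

Execution trace:
Initial: [p0]y
Step 1: δ(p0, y) = (p0, x, L) → [p0]□x
Step 2: δ(p0, □) = (p1, □, R) → □[p1]x
Step 3: δ(p1, x) = (pR, □, L) → [pR]□□

The machine reaches the reject state pR and halts.

State sequence: p0 → p0 → p1 → pR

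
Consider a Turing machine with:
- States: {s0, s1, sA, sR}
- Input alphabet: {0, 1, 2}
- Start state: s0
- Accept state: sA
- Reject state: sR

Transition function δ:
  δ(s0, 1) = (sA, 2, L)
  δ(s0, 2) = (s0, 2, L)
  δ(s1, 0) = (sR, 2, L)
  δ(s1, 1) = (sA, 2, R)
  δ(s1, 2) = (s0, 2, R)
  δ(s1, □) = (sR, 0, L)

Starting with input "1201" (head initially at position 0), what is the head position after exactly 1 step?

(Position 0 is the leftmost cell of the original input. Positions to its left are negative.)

Execution trace (head position shown):
Step 0: [s0]1201  (head at position 0)
Step 1: move left → [sA]□2201  (head at position -1)

After 1 step, the head is at position -1.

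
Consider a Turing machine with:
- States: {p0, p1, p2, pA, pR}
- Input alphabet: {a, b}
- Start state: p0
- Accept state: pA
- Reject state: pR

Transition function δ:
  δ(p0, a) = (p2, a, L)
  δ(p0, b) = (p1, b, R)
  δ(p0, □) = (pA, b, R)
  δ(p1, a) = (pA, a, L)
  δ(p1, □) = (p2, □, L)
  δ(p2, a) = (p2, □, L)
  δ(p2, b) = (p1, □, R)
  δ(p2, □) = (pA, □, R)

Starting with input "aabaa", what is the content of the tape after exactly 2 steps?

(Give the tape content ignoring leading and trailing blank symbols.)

Execution trace:
Initial: [p0]aabaa
Step 1: δ(p0, a) = (p2, a, L) → [p2]□aabaa
Step 2: δ(p2, □) = (pA, □, R) → □[pA]aabaa

The machine reaches the accept state pA and halts.

After 2 steps, the tape (ignoring leading/trailing blanks) is: aabaa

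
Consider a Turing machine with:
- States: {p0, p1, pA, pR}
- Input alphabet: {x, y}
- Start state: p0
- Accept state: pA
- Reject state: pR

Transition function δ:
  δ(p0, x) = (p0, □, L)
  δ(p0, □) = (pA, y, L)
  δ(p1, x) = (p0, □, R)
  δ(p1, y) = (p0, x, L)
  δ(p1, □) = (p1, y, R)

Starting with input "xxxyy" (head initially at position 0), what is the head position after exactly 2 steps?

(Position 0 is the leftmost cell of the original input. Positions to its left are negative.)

Execution trace (head position shown):
Step 0: [p0]xxxyy  (head at position 0)
Step 1: move left → [p0]□□xxyy  (head at position -1)
Step 2: move left → [pA]□y□xxyy  (head at position -2)

After 2 steps, the head is at position -2.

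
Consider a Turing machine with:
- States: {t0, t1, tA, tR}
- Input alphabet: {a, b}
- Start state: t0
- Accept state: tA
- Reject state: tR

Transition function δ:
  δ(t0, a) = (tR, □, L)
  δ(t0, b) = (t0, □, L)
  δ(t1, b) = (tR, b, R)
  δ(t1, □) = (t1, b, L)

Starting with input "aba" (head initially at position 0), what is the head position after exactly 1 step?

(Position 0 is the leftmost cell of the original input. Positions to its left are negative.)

Execution trace (head position shown):
Step 0: [t0]aba  (head at position 0)
Step 1: move left → [tR]□□ba  (head at position -1)

After 1 step, the head is at position -1.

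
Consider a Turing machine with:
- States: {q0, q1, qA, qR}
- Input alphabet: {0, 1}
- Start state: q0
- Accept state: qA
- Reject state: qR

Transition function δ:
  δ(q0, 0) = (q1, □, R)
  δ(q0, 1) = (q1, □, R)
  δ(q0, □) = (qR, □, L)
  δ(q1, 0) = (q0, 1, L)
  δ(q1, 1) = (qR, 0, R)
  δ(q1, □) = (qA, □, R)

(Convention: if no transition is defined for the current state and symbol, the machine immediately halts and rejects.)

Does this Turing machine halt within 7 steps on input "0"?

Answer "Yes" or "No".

Execution trace:
Initial: [q0]0
Step 1: δ(q0, 0) = (q1, □, R) → □[q1]□
Step 2: δ(q1, □) = (qA, □, R) → □□[qA]□

The machine reaches the accept state qA and halts.
The machine halted after 2 steps (within the 7-step bound).

Answer: Yes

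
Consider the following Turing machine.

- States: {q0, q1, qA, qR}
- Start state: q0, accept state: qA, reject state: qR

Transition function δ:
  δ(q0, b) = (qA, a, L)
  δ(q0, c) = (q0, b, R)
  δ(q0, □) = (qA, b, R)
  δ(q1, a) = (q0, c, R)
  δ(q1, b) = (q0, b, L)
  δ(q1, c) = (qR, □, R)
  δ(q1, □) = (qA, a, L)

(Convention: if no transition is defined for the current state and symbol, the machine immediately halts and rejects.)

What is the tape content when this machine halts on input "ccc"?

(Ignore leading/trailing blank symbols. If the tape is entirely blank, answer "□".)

Execution trace:
Initial: [q0]ccc
Step 1: δ(q0, c) = (q0, b, R) → b[q0]cc
Step 2: δ(q0, c) = (q0, b, R) → bb[q0]c
Step 3: δ(q0, c) = (q0, b, R) → bbb[q0]□
Step 4: δ(q0, □) = (qA, b, R) → bbbb[qA]□

The machine reaches the accept state qA and halts.

Final tape (ignoring leading/trailing blanks): bbbb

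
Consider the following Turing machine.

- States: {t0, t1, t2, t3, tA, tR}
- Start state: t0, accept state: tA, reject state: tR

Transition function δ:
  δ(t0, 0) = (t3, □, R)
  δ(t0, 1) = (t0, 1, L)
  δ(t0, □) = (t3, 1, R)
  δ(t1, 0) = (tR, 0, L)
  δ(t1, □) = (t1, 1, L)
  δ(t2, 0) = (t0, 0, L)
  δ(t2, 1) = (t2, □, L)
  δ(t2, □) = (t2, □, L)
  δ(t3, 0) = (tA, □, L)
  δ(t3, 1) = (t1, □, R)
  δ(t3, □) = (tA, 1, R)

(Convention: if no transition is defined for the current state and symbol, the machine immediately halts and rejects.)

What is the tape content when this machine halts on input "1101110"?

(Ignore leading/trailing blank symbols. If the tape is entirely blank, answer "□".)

Execution trace:
Initial: [t0]1101110
Step 1: δ(t0, 1) = (t0, 1, L) → [t0]□1101110
Step 2: δ(t0, □) = (t3, 1, R) → 1[t3]1101110
Step 3: δ(t3, 1) = (t1, □, R) → 1□[t1]101110

No transition is defined for δ(t1, 1). By convention the machine halts and rejects.

Final tape (ignoring leading/trailing blanks): 1□101110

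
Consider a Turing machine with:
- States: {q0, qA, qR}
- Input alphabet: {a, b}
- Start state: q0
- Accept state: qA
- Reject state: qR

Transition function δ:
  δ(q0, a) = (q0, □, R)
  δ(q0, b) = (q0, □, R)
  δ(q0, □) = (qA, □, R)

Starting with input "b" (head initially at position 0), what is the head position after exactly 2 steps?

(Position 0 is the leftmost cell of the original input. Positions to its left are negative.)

Execution trace (head position shown):
Step 0: [q0]b  (head at position 0)
Step 1: move right → □[q0]□  (head at position 1)
Step 2: move right → □□[qA]□  (head at position 2)

After 2 steps, the head is at position 2.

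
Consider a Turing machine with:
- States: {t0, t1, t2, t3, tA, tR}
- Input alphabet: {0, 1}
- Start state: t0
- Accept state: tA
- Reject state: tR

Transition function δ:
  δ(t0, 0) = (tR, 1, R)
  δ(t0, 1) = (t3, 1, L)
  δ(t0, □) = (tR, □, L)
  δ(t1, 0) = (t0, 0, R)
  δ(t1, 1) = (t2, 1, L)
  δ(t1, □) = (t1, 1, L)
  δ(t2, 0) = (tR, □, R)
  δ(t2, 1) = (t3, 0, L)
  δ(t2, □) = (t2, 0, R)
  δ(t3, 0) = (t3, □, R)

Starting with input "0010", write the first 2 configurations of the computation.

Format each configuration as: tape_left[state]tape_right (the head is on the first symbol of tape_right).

Transitions applied:
Step 1: δ(t0, 0) = (tR, 1, R)

The first 2 configurations are:
[t0]0010 ⊢ 1[tR]010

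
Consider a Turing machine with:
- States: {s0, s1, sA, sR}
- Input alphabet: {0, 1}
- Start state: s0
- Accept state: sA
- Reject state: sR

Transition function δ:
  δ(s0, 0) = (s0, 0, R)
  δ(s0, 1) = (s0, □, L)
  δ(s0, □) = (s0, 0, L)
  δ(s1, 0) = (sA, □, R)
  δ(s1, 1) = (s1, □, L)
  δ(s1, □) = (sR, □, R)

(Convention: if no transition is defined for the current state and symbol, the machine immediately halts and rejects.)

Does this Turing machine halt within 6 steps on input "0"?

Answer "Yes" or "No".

Execution trace:
Initial: [s0]0
Step 1: δ(s0, 0) = (s0, 0, R) → 0[s0]□
Step 2: δ(s0, □) = (s0, 0, L) → [s0]00
Step 3: δ(s0, 0) = (s0, 0, R) → 0[s0]0
Step 4: δ(s0, 0) = (s0, 0, R) → 00[s0]□
Step 5: δ(s0, □) = (s0, 0, L) → 0[s0]00
Step 6: δ(s0, 0) = (s0, 0, R) → 00[s0]0

The machine has not reached a halting state after 6 steps.
The machine did not halt within the 6-step bound.

Answer: No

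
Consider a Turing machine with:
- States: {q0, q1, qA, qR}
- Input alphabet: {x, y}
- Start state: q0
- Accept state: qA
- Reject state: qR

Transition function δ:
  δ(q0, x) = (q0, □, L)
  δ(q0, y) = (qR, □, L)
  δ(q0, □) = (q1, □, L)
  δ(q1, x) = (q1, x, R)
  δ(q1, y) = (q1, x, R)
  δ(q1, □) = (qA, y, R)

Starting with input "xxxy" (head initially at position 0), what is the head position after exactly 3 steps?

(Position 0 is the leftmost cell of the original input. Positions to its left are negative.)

Execution trace (head position shown):
Step 0: [q0]xxxy  (head at position 0)
Step 1: move left → [q0]□□xxy  (head at position -1)
Step 2: move left → [q1]□□□xxy  (head at position -2)
Step 3: move right → y[qA]□□xxy  (head at position -1)

After 3 steps, the head is at position -1.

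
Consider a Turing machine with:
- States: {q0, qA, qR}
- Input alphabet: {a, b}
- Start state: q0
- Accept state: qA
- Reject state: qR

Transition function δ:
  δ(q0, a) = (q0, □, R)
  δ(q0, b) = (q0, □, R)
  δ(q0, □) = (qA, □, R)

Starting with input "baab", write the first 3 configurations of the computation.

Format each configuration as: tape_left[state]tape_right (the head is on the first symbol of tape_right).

Transitions applied:
Step 1: δ(q0, b) = (q0, □, R)
Step 2: δ(q0, a) = (q0, □, R)

The first 3 configurations are:
[q0]baab ⊢ □[q0]aab ⊢ □□[q0]ab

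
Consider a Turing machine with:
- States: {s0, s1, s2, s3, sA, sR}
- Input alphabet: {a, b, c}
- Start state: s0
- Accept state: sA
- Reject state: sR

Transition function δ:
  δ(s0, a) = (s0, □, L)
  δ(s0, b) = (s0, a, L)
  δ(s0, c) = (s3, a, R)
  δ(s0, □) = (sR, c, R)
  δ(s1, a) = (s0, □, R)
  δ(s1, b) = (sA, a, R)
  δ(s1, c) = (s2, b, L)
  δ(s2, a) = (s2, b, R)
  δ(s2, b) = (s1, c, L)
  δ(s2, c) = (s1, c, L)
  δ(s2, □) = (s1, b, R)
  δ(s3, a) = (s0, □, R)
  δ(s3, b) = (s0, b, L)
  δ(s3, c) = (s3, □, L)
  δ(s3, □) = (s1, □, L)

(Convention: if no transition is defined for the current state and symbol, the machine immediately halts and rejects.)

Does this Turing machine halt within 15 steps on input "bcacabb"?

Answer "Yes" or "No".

Execution trace:
Initial: [s0]bcacabb
Step 1: δ(s0, b) = (s0, a, L) → [s0]□acacabb
Step 2: δ(s0, □) = (sR, c, R) → c[sR]acacabb

The machine reaches the reject state sR and halts.
The machine halted after 2 steps (within the 15-step bound).

Answer: Yes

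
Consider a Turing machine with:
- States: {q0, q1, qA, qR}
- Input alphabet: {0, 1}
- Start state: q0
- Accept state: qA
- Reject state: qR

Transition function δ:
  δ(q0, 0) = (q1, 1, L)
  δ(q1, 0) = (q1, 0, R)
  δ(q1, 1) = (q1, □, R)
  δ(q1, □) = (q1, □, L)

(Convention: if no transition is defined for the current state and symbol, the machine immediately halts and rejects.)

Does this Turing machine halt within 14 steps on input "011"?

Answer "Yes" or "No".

Execution trace:
Initial: [q0]011
Step 1: δ(q0, 0) = (q1, 1, L) → [q1]□111
Step 2: δ(q1, □) = (q1, □, L) → [q1]□□111
Step 3: δ(q1, □) = (q1, □, L) → [q1]□□□111
Step 4: δ(q1, □) = (q1, □, L) → [q1]□□□□111
Step 5: δ(q1, □) = (q1, □, L) → [q1]□□□□□111
Step 6: δ(q1, □) = (q1, □, L) → [q1]□□□□□□111
Step 7: δ(q1, □) = (q1, □, L) → [q1]□□□□□□□111
Step 8: δ(q1, □) = (q1, □, L) → [q1]□□□□□□□□111
Step 9: δ(q1, □) = (q1, □, L) → [q1]□□□□□□□□□111
Step 10: δ(q1, □) = (q1, □, L) → [q1]□□□□□□□□□□111
Step 11: δ(q1, □) = (q1, □, L) → [q1]□□□□□□□□□□□111
Step 12: δ(q1, □) = (q1, □, L) → [q1]□□□□□□□□□□□□111
Step 13: δ(q1, □) = (q1, □, L) → [q1]□□□□□□□□□□□□□111
Step 14: δ(q1, □) = (q1, □, L) → [q1]□□□□□□□□□□□□□□111

The machine has not reached a halting state after 14 steps.
The machine did not halt within the 14-step bound.

Answer: No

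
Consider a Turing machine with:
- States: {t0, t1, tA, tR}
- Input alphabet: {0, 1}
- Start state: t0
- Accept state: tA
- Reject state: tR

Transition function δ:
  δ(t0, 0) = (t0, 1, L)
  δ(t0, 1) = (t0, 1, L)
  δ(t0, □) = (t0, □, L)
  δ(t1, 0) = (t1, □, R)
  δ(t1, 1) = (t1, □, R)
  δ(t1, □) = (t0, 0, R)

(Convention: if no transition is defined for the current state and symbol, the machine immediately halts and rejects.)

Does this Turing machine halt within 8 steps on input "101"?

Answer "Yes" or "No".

Execution trace:
Initial: [t0]101
Step 1: δ(t0, 1) = (t0, 1, L) → [t0]□101
Step 2: δ(t0, □) = (t0, □, L) → [t0]□□101
Step 3: δ(t0, □) = (t0, □, L) → [t0]□□□101
Step 4: δ(t0, □) = (t0, □, L) → [t0]□□□□101
Step 5: δ(t0, □) = (t0, □, L) → [t0]□□□□□101
Step 6: δ(t0, □) = (t0, □, L) → [t0]□□□□□□101
Step 7: δ(t0, □) = (t0, □, L) → [t0]□□□□□□□101
Step 8: δ(t0, □) = (t0, □, L) → [t0]□□□□□□□□101

The machine has not reached a halting state after 8 steps.
The machine did not halt within the 8-step bound.

Answer: No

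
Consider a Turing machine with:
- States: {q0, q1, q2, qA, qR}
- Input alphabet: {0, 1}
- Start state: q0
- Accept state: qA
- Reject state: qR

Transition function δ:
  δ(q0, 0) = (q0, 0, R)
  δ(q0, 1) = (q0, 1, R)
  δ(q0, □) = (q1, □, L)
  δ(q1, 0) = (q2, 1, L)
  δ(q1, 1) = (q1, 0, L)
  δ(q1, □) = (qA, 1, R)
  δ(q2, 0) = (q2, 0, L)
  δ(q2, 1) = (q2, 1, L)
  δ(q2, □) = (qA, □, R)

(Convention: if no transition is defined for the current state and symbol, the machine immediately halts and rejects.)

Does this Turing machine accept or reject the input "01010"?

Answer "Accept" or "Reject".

Execution trace:
Initial: [q0]01010
Step 1: δ(q0, 0) = (q0, 0, R) → 0[q0]1010
Step 2: δ(q0, 1) = (q0, 1, R) → 01[q0]010
Step 3: δ(q0, 0) = (q0, 0, R) → 010[q0]10
Step 4: δ(q0, 1) = (q0, 1, R) → 0101[q0]0
Step 5: δ(q0, 0) = (q0, 0, R) → 01010[q0]□
Step 6: δ(q0, □) = (q1, □, L) → 0101[q1]0□
Step 7: δ(q1, 0) = (q2, 1, L) → 010[q2]11□
Step 8: δ(q2, 1) = (q2, 1, L) → 01[q2]011□
Step 9: δ(q2, 0) = (q2, 0, L) → 0[q2]1011□
Step 10: δ(q2, 1) = (q2, 1, L) → [q2]01011□
Step 11: δ(q2, 0) = (q2, 0, L) → [q2]□01011□
Step 12: δ(q2, □) = (qA, □, R) → □[qA]01011□

The machine reaches the accept state qA and halts.

Answer: Accept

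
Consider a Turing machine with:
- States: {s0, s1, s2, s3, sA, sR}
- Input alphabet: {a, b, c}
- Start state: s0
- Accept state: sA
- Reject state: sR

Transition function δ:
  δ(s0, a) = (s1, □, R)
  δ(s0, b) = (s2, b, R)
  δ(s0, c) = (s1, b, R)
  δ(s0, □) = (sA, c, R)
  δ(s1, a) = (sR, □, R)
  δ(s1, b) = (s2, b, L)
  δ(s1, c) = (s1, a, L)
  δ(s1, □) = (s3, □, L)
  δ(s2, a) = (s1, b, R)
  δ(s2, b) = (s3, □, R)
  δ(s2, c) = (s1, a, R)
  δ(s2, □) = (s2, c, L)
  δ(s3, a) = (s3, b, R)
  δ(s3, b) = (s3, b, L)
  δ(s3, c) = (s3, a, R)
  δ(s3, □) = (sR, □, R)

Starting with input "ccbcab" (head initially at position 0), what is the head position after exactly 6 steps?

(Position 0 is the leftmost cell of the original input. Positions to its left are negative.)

Execution trace (head position shown):
Step 0: [s0]ccbcab  (head at position 0)
Step 1: move right → b[s1]cbcab  (head at position 1)
Step 2: move left → [s1]babcab  (head at position 0)
Step 3: move left → [s2]□babcab  (head at position -1)
Step 4: move left → [s2]□cbabcab  (head at position -2)
Step 5: move left → [s2]□ccbabcab  (head at position -3)
Step 6: move left → [s2]□cccbabcab  (head at position -4)

After 6 steps, the head is at position -4.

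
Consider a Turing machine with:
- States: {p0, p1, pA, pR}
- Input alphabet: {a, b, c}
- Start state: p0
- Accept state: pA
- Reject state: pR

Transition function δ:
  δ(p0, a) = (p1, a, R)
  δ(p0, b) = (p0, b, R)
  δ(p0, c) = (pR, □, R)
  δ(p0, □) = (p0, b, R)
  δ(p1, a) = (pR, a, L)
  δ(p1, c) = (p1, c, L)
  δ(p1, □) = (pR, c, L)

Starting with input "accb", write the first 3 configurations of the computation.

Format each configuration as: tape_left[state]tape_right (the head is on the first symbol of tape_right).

Transitions applied:
Step 1: δ(p0, a) = (p1, a, R)
Step 2: δ(p1, c) = (p1, c, L)

The first 3 configurations are:
[p0]accb ⊢ a[p1]ccb ⊢ [p1]accb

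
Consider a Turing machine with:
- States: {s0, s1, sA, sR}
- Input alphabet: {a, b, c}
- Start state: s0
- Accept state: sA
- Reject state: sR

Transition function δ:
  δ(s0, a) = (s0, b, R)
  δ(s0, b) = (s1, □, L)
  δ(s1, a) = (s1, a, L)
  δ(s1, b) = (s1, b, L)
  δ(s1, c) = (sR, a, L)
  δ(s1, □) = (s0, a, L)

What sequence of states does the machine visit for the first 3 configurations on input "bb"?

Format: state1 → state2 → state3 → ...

Execution trace:
Initial: [s0]bb
Step 1: δ(s0, b) = (s1, □, L) → [s1]□□b
Step 2: δ(s1, □) = (s0, a, L) → [s0]□a□b

No transition is defined for δ(s0, □). By convention the machine halts and rejects.

State sequence: s0 → s1 → s0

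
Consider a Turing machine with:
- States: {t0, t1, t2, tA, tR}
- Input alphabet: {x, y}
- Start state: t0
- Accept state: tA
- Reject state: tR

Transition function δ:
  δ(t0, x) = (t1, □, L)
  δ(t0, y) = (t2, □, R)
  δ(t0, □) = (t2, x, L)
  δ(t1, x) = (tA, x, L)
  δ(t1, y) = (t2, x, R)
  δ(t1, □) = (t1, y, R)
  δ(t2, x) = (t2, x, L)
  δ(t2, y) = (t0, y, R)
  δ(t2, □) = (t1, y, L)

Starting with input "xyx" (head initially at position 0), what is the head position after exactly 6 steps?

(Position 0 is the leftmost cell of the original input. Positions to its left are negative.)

Execution trace (head position shown):
Step 0: [t0]xyx  (head at position 0)
Step 1: move left → [t1]□□yx  (head at position -1)
Step 2: move right → y[t1]□yx  (head at position 0)
Step 3: move right → yy[t1]yx  (head at position 1)
Step 4: move right → yyx[t2]x  (head at position 2)
Step 5: move left → yy[t2]xx  (head at position 1)
Step 6: move left → y[t2]yxx  (head at position 0)

After 6 steps, the head is at position 0.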